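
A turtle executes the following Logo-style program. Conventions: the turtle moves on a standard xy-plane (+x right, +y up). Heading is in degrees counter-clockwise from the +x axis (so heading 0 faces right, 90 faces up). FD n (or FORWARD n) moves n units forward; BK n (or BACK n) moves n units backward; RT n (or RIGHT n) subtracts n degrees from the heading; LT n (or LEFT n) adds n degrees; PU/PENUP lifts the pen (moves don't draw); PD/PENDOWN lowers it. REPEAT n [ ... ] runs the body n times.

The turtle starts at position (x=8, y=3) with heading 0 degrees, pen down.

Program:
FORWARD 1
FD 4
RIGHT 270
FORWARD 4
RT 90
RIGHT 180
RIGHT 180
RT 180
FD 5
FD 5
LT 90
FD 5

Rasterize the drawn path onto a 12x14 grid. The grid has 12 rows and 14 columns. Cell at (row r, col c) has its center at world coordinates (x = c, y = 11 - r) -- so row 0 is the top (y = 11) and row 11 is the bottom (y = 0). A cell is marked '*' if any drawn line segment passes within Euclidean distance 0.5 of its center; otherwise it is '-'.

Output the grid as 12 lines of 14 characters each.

Segment 0: (8,3) -> (9,3)
Segment 1: (9,3) -> (13,3)
Segment 2: (13,3) -> (13,7)
Segment 3: (13,7) -> (8,7)
Segment 4: (8,7) -> (3,7)
Segment 5: (3,7) -> (3,2)

Answer: --------------
--------------
--------------
--------------
---***********
---*---------*
---*---------*
---*---------*
---*----******
---*----------
--------------
--------------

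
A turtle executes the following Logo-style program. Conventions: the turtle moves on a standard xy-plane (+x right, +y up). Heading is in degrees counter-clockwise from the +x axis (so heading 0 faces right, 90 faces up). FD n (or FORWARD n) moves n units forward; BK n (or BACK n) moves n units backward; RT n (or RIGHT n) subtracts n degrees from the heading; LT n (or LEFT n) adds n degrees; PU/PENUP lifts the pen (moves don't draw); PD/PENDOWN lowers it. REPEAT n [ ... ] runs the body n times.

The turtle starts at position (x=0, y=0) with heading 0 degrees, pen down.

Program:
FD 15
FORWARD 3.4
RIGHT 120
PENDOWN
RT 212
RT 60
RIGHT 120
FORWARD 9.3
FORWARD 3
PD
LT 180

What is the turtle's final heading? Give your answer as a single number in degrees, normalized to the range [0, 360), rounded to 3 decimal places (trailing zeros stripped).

Executing turtle program step by step:
Start: pos=(0,0), heading=0, pen down
FD 15: (0,0) -> (15,0) [heading=0, draw]
FD 3.4: (15,0) -> (18.4,0) [heading=0, draw]
RT 120: heading 0 -> 240
PD: pen down
RT 212: heading 240 -> 28
RT 60: heading 28 -> 328
RT 120: heading 328 -> 208
FD 9.3: (18.4,0) -> (10.189,-4.366) [heading=208, draw]
FD 3: (10.189,-4.366) -> (7.54,-5.775) [heading=208, draw]
PD: pen down
LT 180: heading 208 -> 28
Final: pos=(7.54,-5.775), heading=28, 4 segment(s) drawn

Answer: 28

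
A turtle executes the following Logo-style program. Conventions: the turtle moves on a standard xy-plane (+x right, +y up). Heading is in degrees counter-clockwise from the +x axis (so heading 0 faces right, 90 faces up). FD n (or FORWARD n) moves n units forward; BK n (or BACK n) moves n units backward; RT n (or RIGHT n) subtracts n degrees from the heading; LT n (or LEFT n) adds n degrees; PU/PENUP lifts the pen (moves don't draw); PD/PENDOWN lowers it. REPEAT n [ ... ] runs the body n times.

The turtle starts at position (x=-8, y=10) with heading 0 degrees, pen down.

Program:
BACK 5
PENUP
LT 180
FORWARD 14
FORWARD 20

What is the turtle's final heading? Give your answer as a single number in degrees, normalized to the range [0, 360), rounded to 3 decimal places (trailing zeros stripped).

Answer: 180

Derivation:
Executing turtle program step by step:
Start: pos=(-8,10), heading=0, pen down
BK 5: (-8,10) -> (-13,10) [heading=0, draw]
PU: pen up
LT 180: heading 0 -> 180
FD 14: (-13,10) -> (-27,10) [heading=180, move]
FD 20: (-27,10) -> (-47,10) [heading=180, move]
Final: pos=(-47,10), heading=180, 1 segment(s) drawn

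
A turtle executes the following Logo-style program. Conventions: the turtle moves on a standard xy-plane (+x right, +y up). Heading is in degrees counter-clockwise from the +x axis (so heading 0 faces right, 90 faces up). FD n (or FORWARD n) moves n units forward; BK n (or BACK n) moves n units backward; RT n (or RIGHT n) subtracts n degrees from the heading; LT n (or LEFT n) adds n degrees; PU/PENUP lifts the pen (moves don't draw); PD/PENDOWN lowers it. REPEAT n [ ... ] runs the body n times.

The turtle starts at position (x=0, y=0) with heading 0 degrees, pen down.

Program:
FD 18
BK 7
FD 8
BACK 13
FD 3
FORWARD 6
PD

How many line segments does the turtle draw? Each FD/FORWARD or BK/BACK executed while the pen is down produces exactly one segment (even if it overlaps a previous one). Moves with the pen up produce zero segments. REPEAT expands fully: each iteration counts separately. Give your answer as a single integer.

Executing turtle program step by step:
Start: pos=(0,0), heading=0, pen down
FD 18: (0,0) -> (18,0) [heading=0, draw]
BK 7: (18,0) -> (11,0) [heading=0, draw]
FD 8: (11,0) -> (19,0) [heading=0, draw]
BK 13: (19,0) -> (6,0) [heading=0, draw]
FD 3: (6,0) -> (9,0) [heading=0, draw]
FD 6: (9,0) -> (15,0) [heading=0, draw]
PD: pen down
Final: pos=(15,0), heading=0, 6 segment(s) drawn
Segments drawn: 6

Answer: 6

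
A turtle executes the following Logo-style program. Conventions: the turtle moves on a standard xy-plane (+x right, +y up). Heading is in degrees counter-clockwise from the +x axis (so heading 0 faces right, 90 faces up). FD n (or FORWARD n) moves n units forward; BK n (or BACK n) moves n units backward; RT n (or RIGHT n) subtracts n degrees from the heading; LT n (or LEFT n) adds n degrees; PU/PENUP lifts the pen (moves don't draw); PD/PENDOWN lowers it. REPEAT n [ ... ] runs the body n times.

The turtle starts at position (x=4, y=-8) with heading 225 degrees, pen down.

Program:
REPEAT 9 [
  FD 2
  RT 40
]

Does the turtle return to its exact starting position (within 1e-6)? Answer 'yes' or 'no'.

Answer: yes

Derivation:
Executing turtle program step by step:
Start: pos=(4,-8), heading=225, pen down
REPEAT 9 [
  -- iteration 1/9 --
  FD 2: (4,-8) -> (2.586,-9.414) [heading=225, draw]
  RT 40: heading 225 -> 185
  -- iteration 2/9 --
  FD 2: (2.586,-9.414) -> (0.593,-9.589) [heading=185, draw]
  RT 40: heading 185 -> 145
  -- iteration 3/9 --
  FD 2: (0.593,-9.589) -> (-1.045,-8.441) [heading=145, draw]
  RT 40: heading 145 -> 105
  -- iteration 4/9 --
  FD 2: (-1.045,-8.441) -> (-1.563,-6.51) [heading=105, draw]
  RT 40: heading 105 -> 65
  -- iteration 5/9 --
  FD 2: (-1.563,-6.51) -> (-0.717,-4.697) [heading=65, draw]
  RT 40: heading 65 -> 25
  -- iteration 6/9 --
  FD 2: (-0.717,-4.697) -> (1.095,-3.852) [heading=25, draw]
  RT 40: heading 25 -> 345
  -- iteration 7/9 --
  FD 2: (1.095,-3.852) -> (3.027,-4.369) [heading=345, draw]
  RT 40: heading 345 -> 305
  -- iteration 8/9 --
  FD 2: (3.027,-4.369) -> (4.174,-6.008) [heading=305, draw]
  RT 40: heading 305 -> 265
  -- iteration 9/9 --
  FD 2: (4.174,-6.008) -> (4,-8) [heading=265, draw]
  RT 40: heading 265 -> 225
]
Final: pos=(4,-8), heading=225, 9 segment(s) drawn

Start position: (4, -8)
Final position: (4, -8)
Distance = 0; < 1e-6 -> CLOSED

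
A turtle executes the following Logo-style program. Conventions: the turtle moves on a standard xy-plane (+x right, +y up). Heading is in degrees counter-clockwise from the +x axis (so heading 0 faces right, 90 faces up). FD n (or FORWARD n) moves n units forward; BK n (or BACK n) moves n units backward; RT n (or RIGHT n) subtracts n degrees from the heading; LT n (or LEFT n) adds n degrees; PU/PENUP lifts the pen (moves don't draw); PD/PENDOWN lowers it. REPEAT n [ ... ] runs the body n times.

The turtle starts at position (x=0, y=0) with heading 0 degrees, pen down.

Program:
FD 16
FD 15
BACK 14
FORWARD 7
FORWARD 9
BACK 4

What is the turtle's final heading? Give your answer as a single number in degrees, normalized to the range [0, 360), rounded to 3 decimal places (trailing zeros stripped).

Executing turtle program step by step:
Start: pos=(0,0), heading=0, pen down
FD 16: (0,0) -> (16,0) [heading=0, draw]
FD 15: (16,0) -> (31,0) [heading=0, draw]
BK 14: (31,0) -> (17,0) [heading=0, draw]
FD 7: (17,0) -> (24,0) [heading=0, draw]
FD 9: (24,0) -> (33,0) [heading=0, draw]
BK 4: (33,0) -> (29,0) [heading=0, draw]
Final: pos=(29,0), heading=0, 6 segment(s) drawn

Answer: 0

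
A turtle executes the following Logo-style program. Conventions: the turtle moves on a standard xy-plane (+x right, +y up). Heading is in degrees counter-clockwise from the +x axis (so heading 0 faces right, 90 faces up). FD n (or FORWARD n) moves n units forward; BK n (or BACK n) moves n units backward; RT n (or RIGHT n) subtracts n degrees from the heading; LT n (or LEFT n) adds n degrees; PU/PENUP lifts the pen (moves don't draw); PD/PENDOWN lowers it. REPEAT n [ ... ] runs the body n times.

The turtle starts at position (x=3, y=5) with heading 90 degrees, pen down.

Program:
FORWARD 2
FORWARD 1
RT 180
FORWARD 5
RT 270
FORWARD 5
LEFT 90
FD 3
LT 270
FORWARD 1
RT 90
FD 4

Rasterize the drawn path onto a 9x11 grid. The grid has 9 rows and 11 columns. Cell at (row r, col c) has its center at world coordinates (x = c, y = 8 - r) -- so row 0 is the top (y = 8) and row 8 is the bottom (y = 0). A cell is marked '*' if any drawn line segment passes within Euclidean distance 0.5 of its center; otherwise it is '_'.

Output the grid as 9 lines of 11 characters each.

Segment 0: (3,5) -> (3,7)
Segment 1: (3,7) -> (3,8)
Segment 2: (3,8) -> (3,3)
Segment 3: (3,3) -> (8,3)
Segment 4: (8,3) -> (8,6)
Segment 5: (8,6) -> (9,6)
Segment 6: (9,6) -> (9,2)

Answer: ___*_______
___*_______
___*____**_
___*____**_
___*____**_
___*******_
_________*_
___________
___________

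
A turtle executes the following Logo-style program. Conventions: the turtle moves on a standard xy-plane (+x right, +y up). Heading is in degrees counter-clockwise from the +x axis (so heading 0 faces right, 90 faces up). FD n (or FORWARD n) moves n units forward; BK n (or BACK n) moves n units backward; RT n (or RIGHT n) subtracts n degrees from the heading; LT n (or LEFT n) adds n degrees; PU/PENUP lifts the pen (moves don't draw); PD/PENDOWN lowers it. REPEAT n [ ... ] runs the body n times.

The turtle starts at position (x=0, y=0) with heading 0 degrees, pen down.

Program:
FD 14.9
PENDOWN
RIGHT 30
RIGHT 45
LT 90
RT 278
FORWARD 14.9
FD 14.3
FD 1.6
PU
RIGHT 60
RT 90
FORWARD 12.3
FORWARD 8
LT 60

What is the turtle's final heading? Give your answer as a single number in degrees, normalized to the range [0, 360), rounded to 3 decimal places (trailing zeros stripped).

Executing turtle program step by step:
Start: pos=(0,0), heading=0, pen down
FD 14.9: (0,0) -> (14.9,0) [heading=0, draw]
PD: pen down
RT 30: heading 0 -> 330
RT 45: heading 330 -> 285
LT 90: heading 285 -> 15
RT 278: heading 15 -> 97
FD 14.9: (14.9,0) -> (13.084,14.789) [heading=97, draw]
FD 14.3: (13.084,14.789) -> (11.341,28.982) [heading=97, draw]
FD 1.6: (11.341,28.982) -> (11.146,30.57) [heading=97, draw]
PU: pen up
RT 60: heading 97 -> 37
RT 90: heading 37 -> 307
FD 12.3: (11.146,30.57) -> (18.549,20.747) [heading=307, move]
FD 8: (18.549,20.747) -> (23.363,14.358) [heading=307, move]
LT 60: heading 307 -> 7
Final: pos=(23.363,14.358), heading=7, 4 segment(s) drawn

Answer: 7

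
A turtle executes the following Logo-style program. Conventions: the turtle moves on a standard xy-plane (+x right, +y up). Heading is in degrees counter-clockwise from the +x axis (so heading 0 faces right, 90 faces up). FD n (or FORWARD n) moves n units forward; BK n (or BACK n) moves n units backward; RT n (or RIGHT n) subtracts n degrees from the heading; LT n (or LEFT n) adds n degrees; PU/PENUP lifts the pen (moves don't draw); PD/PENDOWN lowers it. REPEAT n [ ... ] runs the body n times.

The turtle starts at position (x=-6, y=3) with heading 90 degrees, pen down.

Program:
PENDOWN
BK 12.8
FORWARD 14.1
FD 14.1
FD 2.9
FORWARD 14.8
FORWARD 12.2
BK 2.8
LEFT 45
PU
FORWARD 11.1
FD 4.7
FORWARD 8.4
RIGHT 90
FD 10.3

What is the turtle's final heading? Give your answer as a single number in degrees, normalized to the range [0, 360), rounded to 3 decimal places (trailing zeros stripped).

Executing turtle program step by step:
Start: pos=(-6,3), heading=90, pen down
PD: pen down
BK 12.8: (-6,3) -> (-6,-9.8) [heading=90, draw]
FD 14.1: (-6,-9.8) -> (-6,4.3) [heading=90, draw]
FD 14.1: (-6,4.3) -> (-6,18.4) [heading=90, draw]
FD 2.9: (-6,18.4) -> (-6,21.3) [heading=90, draw]
FD 14.8: (-6,21.3) -> (-6,36.1) [heading=90, draw]
FD 12.2: (-6,36.1) -> (-6,48.3) [heading=90, draw]
BK 2.8: (-6,48.3) -> (-6,45.5) [heading=90, draw]
LT 45: heading 90 -> 135
PU: pen up
FD 11.1: (-6,45.5) -> (-13.849,53.349) [heading=135, move]
FD 4.7: (-13.849,53.349) -> (-17.172,56.672) [heading=135, move]
FD 8.4: (-17.172,56.672) -> (-23.112,62.612) [heading=135, move]
RT 90: heading 135 -> 45
FD 10.3: (-23.112,62.612) -> (-15.829,69.895) [heading=45, move]
Final: pos=(-15.829,69.895), heading=45, 7 segment(s) drawn

Answer: 45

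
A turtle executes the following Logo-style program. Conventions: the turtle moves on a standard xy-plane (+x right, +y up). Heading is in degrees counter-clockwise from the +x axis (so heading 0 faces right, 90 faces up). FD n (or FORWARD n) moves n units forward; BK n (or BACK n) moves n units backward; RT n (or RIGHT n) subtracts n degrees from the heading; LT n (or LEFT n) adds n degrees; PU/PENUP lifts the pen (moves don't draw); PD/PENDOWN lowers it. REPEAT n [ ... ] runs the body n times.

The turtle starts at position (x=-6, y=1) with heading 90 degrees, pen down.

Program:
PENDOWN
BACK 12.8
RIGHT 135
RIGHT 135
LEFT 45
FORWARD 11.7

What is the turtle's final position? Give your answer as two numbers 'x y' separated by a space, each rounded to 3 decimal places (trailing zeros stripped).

Answer: -14.273 -20.073

Derivation:
Executing turtle program step by step:
Start: pos=(-6,1), heading=90, pen down
PD: pen down
BK 12.8: (-6,1) -> (-6,-11.8) [heading=90, draw]
RT 135: heading 90 -> 315
RT 135: heading 315 -> 180
LT 45: heading 180 -> 225
FD 11.7: (-6,-11.8) -> (-14.273,-20.073) [heading=225, draw]
Final: pos=(-14.273,-20.073), heading=225, 2 segment(s) drawn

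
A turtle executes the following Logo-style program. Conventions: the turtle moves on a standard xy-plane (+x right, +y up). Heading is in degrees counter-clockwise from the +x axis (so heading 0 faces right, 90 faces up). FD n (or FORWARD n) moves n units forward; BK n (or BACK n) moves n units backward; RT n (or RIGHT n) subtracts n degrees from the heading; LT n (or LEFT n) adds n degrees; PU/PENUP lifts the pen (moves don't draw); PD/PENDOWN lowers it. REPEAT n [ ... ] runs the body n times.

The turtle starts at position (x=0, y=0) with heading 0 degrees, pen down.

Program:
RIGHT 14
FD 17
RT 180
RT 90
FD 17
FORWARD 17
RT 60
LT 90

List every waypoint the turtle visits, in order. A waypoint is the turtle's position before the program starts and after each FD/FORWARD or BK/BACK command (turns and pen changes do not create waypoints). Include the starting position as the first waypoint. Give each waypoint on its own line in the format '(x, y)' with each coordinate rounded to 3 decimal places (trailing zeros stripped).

Answer: (0, 0)
(16.495, -4.113)
(20.608, 12.382)
(24.72, 28.877)

Derivation:
Executing turtle program step by step:
Start: pos=(0,0), heading=0, pen down
RT 14: heading 0 -> 346
FD 17: (0,0) -> (16.495,-4.113) [heading=346, draw]
RT 180: heading 346 -> 166
RT 90: heading 166 -> 76
FD 17: (16.495,-4.113) -> (20.608,12.382) [heading=76, draw]
FD 17: (20.608,12.382) -> (24.72,28.877) [heading=76, draw]
RT 60: heading 76 -> 16
LT 90: heading 16 -> 106
Final: pos=(24.72,28.877), heading=106, 3 segment(s) drawn
Waypoints (4 total):
(0, 0)
(16.495, -4.113)
(20.608, 12.382)
(24.72, 28.877)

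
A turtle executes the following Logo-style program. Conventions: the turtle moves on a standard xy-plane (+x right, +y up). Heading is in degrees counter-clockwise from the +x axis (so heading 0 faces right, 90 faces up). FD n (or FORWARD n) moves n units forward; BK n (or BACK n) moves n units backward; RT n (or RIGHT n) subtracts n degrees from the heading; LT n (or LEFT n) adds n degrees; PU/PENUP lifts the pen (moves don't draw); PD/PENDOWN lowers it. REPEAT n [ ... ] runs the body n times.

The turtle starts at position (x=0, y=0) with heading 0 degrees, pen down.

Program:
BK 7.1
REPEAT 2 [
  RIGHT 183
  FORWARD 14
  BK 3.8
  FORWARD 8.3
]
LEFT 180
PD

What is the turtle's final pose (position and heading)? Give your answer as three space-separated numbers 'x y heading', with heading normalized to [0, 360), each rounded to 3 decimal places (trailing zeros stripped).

Answer: -7.176 -0.966 174

Derivation:
Executing turtle program step by step:
Start: pos=(0,0), heading=0, pen down
BK 7.1: (0,0) -> (-7.1,0) [heading=0, draw]
REPEAT 2 [
  -- iteration 1/2 --
  RT 183: heading 0 -> 177
  FD 14: (-7.1,0) -> (-21.081,0.733) [heading=177, draw]
  BK 3.8: (-21.081,0.733) -> (-17.286,0.534) [heading=177, draw]
  FD 8.3: (-17.286,0.534) -> (-25.575,0.968) [heading=177, draw]
  -- iteration 2/2 --
  RT 183: heading 177 -> 354
  FD 14: (-25.575,0.968) -> (-11.651,-0.495) [heading=354, draw]
  BK 3.8: (-11.651,-0.495) -> (-15.431,-0.098) [heading=354, draw]
  FD 8.3: (-15.431,-0.098) -> (-7.176,-0.966) [heading=354, draw]
]
LT 180: heading 354 -> 174
PD: pen down
Final: pos=(-7.176,-0.966), heading=174, 7 segment(s) drawn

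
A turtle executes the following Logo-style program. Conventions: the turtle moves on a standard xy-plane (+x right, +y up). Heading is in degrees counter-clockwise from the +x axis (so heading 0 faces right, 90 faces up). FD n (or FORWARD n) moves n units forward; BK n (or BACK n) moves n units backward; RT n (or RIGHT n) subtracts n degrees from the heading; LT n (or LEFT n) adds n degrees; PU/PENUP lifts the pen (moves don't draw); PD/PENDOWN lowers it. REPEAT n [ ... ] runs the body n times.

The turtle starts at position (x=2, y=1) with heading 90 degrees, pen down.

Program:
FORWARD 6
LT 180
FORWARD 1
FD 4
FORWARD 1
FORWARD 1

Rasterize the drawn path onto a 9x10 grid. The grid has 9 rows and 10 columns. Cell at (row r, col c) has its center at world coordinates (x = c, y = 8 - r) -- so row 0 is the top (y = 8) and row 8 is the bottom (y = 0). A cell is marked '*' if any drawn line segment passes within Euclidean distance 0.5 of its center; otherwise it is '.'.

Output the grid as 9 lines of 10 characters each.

Segment 0: (2,1) -> (2,7)
Segment 1: (2,7) -> (2,6)
Segment 2: (2,6) -> (2,2)
Segment 3: (2,2) -> (2,1)
Segment 4: (2,1) -> (2,0)

Answer: ..........
..*.......
..*.......
..*.......
..*.......
..*.......
..*.......
..*.......
..*.......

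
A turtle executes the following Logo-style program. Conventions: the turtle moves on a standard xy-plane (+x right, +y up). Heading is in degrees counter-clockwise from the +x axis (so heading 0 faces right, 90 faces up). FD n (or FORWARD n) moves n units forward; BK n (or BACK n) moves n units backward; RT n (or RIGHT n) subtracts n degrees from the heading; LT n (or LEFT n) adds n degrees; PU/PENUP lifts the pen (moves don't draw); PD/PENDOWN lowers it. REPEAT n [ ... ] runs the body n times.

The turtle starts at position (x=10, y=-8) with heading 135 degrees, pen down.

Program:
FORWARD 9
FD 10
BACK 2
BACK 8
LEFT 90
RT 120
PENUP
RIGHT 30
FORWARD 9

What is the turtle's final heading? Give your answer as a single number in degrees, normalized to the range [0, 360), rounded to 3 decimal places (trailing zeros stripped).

Answer: 75

Derivation:
Executing turtle program step by step:
Start: pos=(10,-8), heading=135, pen down
FD 9: (10,-8) -> (3.636,-1.636) [heading=135, draw]
FD 10: (3.636,-1.636) -> (-3.435,5.435) [heading=135, draw]
BK 2: (-3.435,5.435) -> (-2.021,4.021) [heading=135, draw]
BK 8: (-2.021,4.021) -> (3.636,-1.636) [heading=135, draw]
LT 90: heading 135 -> 225
RT 120: heading 225 -> 105
PU: pen up
RT 30: heading 105 -> 75
FD 9: (3.636,-1.636) -> (5.965,7.057) [heading=75, move]
Final: pos=(5.965,7.057), heading=75, 4 segment(s) drawn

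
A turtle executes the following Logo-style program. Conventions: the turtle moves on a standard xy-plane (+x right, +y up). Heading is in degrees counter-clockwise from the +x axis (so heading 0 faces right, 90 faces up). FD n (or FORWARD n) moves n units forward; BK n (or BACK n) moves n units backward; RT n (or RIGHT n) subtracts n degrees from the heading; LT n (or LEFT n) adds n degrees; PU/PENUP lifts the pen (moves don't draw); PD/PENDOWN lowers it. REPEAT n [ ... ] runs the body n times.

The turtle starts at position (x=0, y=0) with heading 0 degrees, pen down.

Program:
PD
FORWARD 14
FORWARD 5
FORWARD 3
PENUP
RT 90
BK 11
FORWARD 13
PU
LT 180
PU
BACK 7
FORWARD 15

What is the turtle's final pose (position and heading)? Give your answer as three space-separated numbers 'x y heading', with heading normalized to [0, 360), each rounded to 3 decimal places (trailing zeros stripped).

Answer: 22 6 90

Derivation:
Executing turtle program step by step:
Start: pos=(0,0), heading=0, pen down
PD: pen down
FD 14: (0,0) -> (14,0) [heading=0, draw]
FD 5: (14,0) -> (19,0) [heading=0, draw]
FD 3: (19,0) -> (22,0) [heading=0, draw]
PU: pen up
RT 90: heading 0 -> 270
BK 11: (22,0) -> (22,11) [heading=270, move]
FD 13: (22,11) -> (22,-2) [heading=270, move]
PU: pen up
LT 180: heading 270 -> 90
PU: pen up
BK 7: (22,-2) -> (22,-9) [heading=90, move]
FD 15: (22,-9) -> (22,6) [heading=90, move]
Final: pos=(22,6), heading=90, 3 segment(s) drawn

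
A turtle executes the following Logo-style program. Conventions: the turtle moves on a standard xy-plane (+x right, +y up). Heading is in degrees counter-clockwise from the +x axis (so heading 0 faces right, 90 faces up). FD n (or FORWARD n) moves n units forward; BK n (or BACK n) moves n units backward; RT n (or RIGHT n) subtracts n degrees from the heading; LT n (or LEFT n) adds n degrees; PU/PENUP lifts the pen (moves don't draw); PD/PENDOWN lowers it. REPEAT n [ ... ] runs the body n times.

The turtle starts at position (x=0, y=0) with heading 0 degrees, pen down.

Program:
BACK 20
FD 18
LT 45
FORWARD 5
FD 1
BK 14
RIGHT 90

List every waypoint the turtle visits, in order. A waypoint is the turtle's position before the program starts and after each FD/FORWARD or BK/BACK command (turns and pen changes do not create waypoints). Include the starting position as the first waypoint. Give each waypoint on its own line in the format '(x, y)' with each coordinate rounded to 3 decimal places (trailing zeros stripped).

Executing turtle program step by step:
Start: pos=(0,0), heading=0, pen down
BK 20: (0,0) -> (-20,0) [heading=0, draw]
FD 18: (-20,0) -> (-2,0) [heading=0, draw]
LT 45: heading 0 -> 45
FD 5: (-2,0) -> (1.536,3.536) [heading=45, draw]
FD 1: (1.536,3.536) -> (2.243,4.243) [heading=45, draw]
BK 14: (2.243,4.243) -> (-7.657,-5.657) [heading=45, draw]
RT 90: heading 45 -> 315
Final: pos=(-7.657,-5.657), heading=315, 5 segment(s) drawn
Waypoints (6 total):
(0, 0)
(-20, 0)
(-2, 0)
(1.536, 3.536)
(2.243, 4.243)
(-7.657, -5.657)

Answer: (0, 0)
(-20, 0)
(-2, 0)
(1.536, 3.536)
(2.243, 4.243)
(-7.657, -5.657)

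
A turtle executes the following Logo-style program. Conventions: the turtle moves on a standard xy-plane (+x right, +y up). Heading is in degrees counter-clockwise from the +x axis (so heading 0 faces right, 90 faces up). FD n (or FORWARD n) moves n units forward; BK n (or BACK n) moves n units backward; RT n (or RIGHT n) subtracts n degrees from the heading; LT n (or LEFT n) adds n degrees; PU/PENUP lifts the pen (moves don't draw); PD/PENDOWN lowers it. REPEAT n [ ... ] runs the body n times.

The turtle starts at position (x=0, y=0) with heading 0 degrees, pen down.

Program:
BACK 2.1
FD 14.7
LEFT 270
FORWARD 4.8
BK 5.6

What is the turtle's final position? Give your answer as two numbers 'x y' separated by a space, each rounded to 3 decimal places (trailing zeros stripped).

Executing turtle program step by step:
Start: pos=(0,0), heading=0, pen down
BK 2.1: (0,0) -> (-2.1,0) [heading=0, draw]
FD 14.7: (-2.1,0) -> (12.6,0) [heading=0, draw]
LT 270: heading 0 -> 270
FD 4.8: (12.6,0) -> (12.6,-4.8) [heading=270, draw]
BK 5.6: (12.6,-4.8) -> (12.6,0.8) [heading=270, draw]
Final: pos=(12.6,0.8), heading=270, 4 segment(s) drawn

Answer: 12.6 0.8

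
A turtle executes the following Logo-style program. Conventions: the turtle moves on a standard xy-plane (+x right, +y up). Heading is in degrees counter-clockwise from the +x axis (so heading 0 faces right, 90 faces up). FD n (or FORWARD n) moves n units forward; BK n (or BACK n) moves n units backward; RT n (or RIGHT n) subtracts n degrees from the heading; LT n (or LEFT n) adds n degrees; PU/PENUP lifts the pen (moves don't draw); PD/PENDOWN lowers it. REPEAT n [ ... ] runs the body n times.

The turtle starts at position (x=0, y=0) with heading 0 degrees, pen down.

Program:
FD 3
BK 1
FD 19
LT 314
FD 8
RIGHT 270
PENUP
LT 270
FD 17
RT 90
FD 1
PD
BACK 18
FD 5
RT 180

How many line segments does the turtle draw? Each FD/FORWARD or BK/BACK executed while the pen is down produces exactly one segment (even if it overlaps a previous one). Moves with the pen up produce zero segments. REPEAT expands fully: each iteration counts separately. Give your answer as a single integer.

Answer: 6

Derivation:
Executing turtle program step by step:
Start: pos=(0,0), heading=0, pen down
FD 3: (0,0) -> (3,0) [heading=0, draw]
BK 1: (3,0) -> (2,0) [heading=0, draw]
FD 19: (2,0) -> (21,0) [heading=0, draw]
LT 314: heading 0 -> 314
FD 8: (21,0) -> (26.557,-5.755) [heading=314, draw]
RT 270: heading 314 -> 44
PU: pen up
LT 270: heading 44 -> 314
FD 17: (26.557,-5.755) -> (38.366,-17.983) [heading=314, move]
RT 90: heading 314 -> 224
FD 1: (38.366,-17.983) -> (37.647,-18.678) [heading=224, move]
PD: pen down
BK 18: (37.647,-18.678) -> (50.595,-6.174) [heading=224, draw]
FD 5: (50.595,-6.174) -> (46.999,-9.648) [heading=224, draw]
RT 180: heading 224 -> 44
Final: pos=(46.999,-9.648), heading=44, 6 segment(s) drawn
Segments drawn: 6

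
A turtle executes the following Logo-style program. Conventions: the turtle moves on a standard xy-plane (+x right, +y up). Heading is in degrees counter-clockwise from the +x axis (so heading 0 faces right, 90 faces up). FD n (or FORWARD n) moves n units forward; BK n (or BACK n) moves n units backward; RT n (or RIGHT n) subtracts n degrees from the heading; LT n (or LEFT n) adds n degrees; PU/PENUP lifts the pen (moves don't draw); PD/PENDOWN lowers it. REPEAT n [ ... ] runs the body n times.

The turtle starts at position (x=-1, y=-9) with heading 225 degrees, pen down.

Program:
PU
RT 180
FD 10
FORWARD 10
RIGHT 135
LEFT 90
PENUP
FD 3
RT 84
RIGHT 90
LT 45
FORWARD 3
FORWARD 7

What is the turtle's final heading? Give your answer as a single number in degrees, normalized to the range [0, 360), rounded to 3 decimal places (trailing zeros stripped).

Answer: 231

Derivation:
Executing turtle program step by step:
Start: pos=(-1,-9), heading=225, pen down
PU: pen up
RT 180: heading 225 -> 45
FD 10: (-1,-9) -> (6.071,-1.929) [heading=45, move]
FD 10: (6.071,-1.929) -> (13.142,5.142) [heading=45, move]
RT 135: heading 45 -> 270
LT 90: heading 270 -> 0
PU: pen up
FD 3: (13.142,5.142) -> (16.142,5.142) [heading=0, move]
RT 84: heading 0 -> 276
RT 90: heading 276 -> 186
LT 45: heading 186 -> 231
FD 3: (16.142,5.142) -> (14.254,2.811) [heading=231, move]
FD 7: (14.254,2.811) -> (9.849,-2.629) [heading=231, move]
Final: pos=(9.849,-2.629), heading=231, 0 segment(s) drawn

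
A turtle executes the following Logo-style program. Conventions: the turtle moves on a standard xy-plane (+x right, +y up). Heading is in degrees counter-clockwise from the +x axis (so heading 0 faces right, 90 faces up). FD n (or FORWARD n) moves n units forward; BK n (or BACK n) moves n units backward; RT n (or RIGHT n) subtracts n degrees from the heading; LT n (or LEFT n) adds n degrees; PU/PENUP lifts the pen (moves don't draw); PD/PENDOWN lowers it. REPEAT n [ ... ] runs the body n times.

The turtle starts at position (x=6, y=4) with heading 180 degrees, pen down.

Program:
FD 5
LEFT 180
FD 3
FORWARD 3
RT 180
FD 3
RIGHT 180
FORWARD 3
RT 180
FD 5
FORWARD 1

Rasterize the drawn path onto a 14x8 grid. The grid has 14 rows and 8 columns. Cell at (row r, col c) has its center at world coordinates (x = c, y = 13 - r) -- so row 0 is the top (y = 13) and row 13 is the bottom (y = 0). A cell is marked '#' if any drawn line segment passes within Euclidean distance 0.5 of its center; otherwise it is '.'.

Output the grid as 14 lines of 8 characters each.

Segment 0: (6,4) -> (1,4)
Segment 1: (1,4) -> (4,4)
Segment 2: (4,4) -> (7,4)
Segment 3: (7,4) -> (4,4)
Segment 4: (4,4) -> (7,4)
Segment 5: (7,4) -> (2,4)
Segment 6: (2,4) -> (1,4)

Answer: ........
........
........
........
........
........
........
........
........
.#######
........
........
........
........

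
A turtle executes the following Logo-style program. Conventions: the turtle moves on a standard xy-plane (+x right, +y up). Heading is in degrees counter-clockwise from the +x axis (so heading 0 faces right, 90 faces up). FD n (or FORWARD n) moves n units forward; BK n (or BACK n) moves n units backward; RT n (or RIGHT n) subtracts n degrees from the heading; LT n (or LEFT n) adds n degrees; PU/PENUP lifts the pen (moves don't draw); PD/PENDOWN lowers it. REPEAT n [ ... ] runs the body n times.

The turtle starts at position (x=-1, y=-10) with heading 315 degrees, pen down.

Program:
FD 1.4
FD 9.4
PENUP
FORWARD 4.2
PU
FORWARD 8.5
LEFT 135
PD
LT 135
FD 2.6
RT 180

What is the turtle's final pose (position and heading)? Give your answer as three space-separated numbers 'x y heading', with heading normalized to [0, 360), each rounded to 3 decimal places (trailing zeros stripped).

Answer: 13.779 -28.455 45

Derivation:
Executing turtle program step by step:
Start: pos=(-1,-10), heading=315, pen down
FD 1.4: (-1,-10) -> (-0.01,-10.99) [heading=315, draw]
FD 9.4: (-0.01,-10.99) -> (6.637,-17.637) [heading=315, draw]
PU: pen up
FD 4.2: (6.637,-17.637) -> (9.607,-20.607) [heading=315, move]
PU: pen up
FD 8.5: (9.607,-20.607) -> (15.617,-26.617) [heading=315, move]
LT 135: heading 315 -> 90
PD: pen down
LT 135: heading 90 -> 225
FD 2.6: (15.617,-26.617) -> (13.779,-28.455) [heading=225, draw]
RT 180: heading 225 -> 45
Final: pos=(13.779,-28.455), heading=45, 3 segment(s) drawn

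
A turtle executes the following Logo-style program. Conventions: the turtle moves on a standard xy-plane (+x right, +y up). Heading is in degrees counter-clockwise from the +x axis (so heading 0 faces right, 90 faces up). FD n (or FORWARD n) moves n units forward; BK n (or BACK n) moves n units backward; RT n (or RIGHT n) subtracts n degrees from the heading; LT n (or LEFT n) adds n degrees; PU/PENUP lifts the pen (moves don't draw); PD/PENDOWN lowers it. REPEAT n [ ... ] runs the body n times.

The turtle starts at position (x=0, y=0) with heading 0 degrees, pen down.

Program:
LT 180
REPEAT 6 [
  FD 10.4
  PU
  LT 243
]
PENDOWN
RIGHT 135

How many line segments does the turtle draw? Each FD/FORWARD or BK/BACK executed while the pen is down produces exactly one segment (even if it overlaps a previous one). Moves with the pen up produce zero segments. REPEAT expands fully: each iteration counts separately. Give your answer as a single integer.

Answer: 1

Derivation:
Executing turtle program step by step:
Start: pos=(0,0), heading=0, pen down
LT 180: heading 0 -> 180
REPEAT 6 [
  -- iteration 1/6 --
  FD 10.4: (0,0) -> (-10.4,0) [heading=180, draw]
  PU: pen up
  LT 243: heading 180 -> 63
  -- iteration 2/6 --
  FD 10.4: (-10.4,0) -> (-5.678,9.266) [heading=63, move]
  PU: pen up
  LT 243: heading 63 -> 306
  -- iteration 3/6 --
  FD 10.4: (-5.678,9.266) -> (0.434,0.853) [heading=306, move]
  PU: pen up
  LT 243: heading 306 -> 189
  -- iteration 4/6 --
  FD 10.4: (0.434,0.853) -> (-9.837,-0.774) [heading=189, move]
  PU: pen up
  LT 243: heading 189 -> 72
  -- iteration 5/6 --
  FD 10.4: (-9.837,-0.774) -> (-6.624,9.117) [heading=72, move]
  PU: pen up
  LT 243: heading 72 -> 315
  -- iteration 6/6 --
  FD 10.4: (-6.624,9.117) -> (0.73,1.763) [heading=315, move]
  PU: pen up
  LT 243: heading 315 -> 198
]
PD: pen down
RT 135: heading 198 -> 63
Final: pos=(0.73,1.763), heading=63, 1 segment(s) drawn
Segments drawn: 1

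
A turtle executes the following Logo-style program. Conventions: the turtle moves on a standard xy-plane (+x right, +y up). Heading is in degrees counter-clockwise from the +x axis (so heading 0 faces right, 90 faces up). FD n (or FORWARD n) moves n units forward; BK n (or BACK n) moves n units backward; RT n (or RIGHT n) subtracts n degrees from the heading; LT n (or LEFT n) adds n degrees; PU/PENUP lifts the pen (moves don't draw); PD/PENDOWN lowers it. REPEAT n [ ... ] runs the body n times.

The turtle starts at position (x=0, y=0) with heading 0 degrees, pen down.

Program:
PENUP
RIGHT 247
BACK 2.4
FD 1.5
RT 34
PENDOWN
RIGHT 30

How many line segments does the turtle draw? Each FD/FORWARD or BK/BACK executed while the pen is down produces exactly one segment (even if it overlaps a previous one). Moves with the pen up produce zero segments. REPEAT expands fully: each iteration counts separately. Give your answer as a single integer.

Executing turtle program step by step:
Start: pos=(0,0), heading=0, pen down
PU: pen up
RT 247: heading 0 -> 113
BK 2.4: (0,0) -> (0.938,-2.209) [heading=113, move]
FD 1.5: (0.938,-2.209) -> (0.352,-0.828) [heading=113, move]
RT 34: heading 113 -> 79
PD: pen down
RT 30: heading 79 -> 49
Final: pos=(0.352,-0.828), heading=49, 0 segment(s) drawn
Segments drawn: 0

Answer: 0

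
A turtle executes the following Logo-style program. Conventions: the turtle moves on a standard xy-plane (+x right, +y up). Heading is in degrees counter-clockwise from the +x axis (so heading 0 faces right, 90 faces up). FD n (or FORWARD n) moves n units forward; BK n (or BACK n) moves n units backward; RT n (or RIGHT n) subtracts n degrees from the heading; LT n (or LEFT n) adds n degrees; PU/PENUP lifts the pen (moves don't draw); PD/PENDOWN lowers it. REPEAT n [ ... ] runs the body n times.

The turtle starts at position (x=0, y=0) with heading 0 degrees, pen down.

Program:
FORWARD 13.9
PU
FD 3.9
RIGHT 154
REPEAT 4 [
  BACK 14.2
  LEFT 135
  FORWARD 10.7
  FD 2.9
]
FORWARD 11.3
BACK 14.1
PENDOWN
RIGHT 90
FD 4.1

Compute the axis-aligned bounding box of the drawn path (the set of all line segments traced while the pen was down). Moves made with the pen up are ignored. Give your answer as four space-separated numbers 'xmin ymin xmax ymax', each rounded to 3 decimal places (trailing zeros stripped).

Answer: 0 0 41.958 11.183

Derivation:
Executing turtle program step by step:
Start: pos=(0,0), heading=0, pen down
FD 13.9: (0,0) -> (13.9,0) [heading=0, draw]
PU: pen up
FD 3.9: (13.9,0) -> (17.8,0) [heading=0, move]
RT 154: heading 0 -> 206
REPEAT 4 [
  -- iteration 1/4 --
  BK 14.2: (17.8,0) -> (30.563,6.225) [heading=206, move]
  LT 135: heading 206 -> 341
  FD 10.7: (30.563,6.225) -> (40.68,2.741) [heading=341, move]
  FD 2.9: (40.68,2.741) -> (43.422,1.797) [heading=341, move]
  -- iteration 2/4 --
  BK 14.2: (43.422,1.797) -> (29.996,6.42) [heading=341, move]
  LT 135: heading 341 -> 116
  FD 10.7: (29.996,6.42) -> (25.305,16.037) [heading=116, move]
  FD 2.9: (25.305,16.037) -> (24.034,18.644) [heading=116, move]
  -- iteration 3/4 --
  BK 14.2: (24.034,18.644) -> (30.259,5.881) [heading=116, move]
  LT 135: heading 116 -> 251
  FD 10.7: (30.259,5.881) -> (26.775,-4.236) [heading=251, move]
  FD 2.9: (26.775,-4.236) -> (25.831,-6.978) [heading=251, move]
  -- iteration 4/4 --
  BK 14.2: (25.831,-6.978) -> (30.454,6.448) [heading=251, move]
  LT 135: heading 251 -> 26
  FD 10.7: (30.454,6.448) -> (40.071,11.139) [heading=26, move]
  FD 2.9: (40.071,11.139) -> (42.678,12.41) [heading=26, move]
]
FD 11.3: (42.678,12.41) -> (52.834,17.364) [heading=26, move]
BK 14.1: (52.834,17.364) -> (40.161,11.183) [heading=26, move]
PD: pen down
RT 90: heading 26 -> 296
FD 4.1: (40.161,11.183) -> (41.958,7.498) [heading=296, draw]
Final: pos=(41.958,7.498), heading=296, 2 segment(s) drawn

Segment endpoints: x in {0, 13.9, 40.161, 41.958}, y in {0, 7.498, 11.183}
xmin=0, ymin=0, xmax=41.958, ymax=11.183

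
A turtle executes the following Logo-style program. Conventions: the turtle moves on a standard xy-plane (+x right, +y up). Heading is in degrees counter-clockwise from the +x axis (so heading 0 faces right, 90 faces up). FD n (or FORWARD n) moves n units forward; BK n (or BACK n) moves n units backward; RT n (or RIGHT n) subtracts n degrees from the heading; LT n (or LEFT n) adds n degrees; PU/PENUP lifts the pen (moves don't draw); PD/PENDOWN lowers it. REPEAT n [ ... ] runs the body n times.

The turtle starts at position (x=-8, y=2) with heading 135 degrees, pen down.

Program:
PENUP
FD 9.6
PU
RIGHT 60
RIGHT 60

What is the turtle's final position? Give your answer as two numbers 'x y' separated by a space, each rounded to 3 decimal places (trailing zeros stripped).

Answer: -14.788 8.788

Derivation:
Executing turtle program step by step:
Start: pos=(-8,2), heading=135, pen down
PU: pen up
FD 9.6: (-8,2) -> (-14.788,8.788) [heading=135, move]
PU: pen up
RT 60: heading 135 -> 75
RT 60: heading 75 -> 15
Final: pos=(-14.788,8.788), heading=15, 0 segment(s) drawn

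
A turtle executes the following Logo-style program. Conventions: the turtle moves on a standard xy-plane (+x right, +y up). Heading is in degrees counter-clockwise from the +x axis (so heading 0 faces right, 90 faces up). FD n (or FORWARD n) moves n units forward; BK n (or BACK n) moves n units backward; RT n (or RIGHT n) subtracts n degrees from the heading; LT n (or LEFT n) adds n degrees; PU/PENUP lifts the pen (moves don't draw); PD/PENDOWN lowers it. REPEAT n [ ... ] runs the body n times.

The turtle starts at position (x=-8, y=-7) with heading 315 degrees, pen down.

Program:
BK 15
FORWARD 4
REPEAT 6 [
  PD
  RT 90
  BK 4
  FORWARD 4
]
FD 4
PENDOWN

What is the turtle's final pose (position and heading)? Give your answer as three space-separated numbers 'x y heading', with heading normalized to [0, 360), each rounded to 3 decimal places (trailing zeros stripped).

Answer: -18.607 3.607 135

Derivation:
Executing turtle program step by step:
Start: pos=(-8,-7), heading=315, pen down
BK 15: (-8,-7) -> (-18.607,3.607) [heading=315, draw]
FD 4: (-18.607,3.607) -> (-15.778,0.778) [heading=315, draw]
REPEAT 6 [
  -- iteration 1/6 --
  PD: pen down
  RT 90: heading 315 -> 225
  BK 4: (-15.778,0.778) -> (-12.95,3.607) [heading=225, draw]
  FD 4: (-12.95,3.607) -> (-15.778,0.778) [heading=225, draw]
  -- iteration 2/6 --
  PD: pen down
  RT 90: heading 225 -> 135
  BK 4: (-15.778,0.778) -> (-12.95,-2.05) [heading=135, draw]
  FD 4: (-12.95,-2.05) -> (-15.778,0.778) [heading=135, draw]
  -- iteration 3/6 --
  PD: pen down
  RT 90: heading 135 -> 45
  BK 4: (-15.778,0.778) -> (-18.607,-2.05) [heading=45, draw]
  FD 4: (-18.607,-2.05) -> (-15.778,0.778) [heading=45, draw]
  -- iteration 4/6 --
  PD: pen down
  RT 90: heading 45 -> 315
  BK 4: (-15.778,0.778) -> (-18.607,3.607) [heading=315, draw]
  FD 4: (-18.607,3.607) -> (-15.778,0.778) [heading=315, draw]
  -- iteration 5/6 --
  PD: pen down
  RT 90: heading 315 -> 225
  BK 4: (-15.778,0.778) -> (-12.95,3.607) [heading=225, draw]
  FD 4: (-12.95,3.607) -> (-15.778,0.778) [heading=225, draw]
  -- iteration 6/6 --
  PD: pen down
  RT 90: heading 225 -> 135
  BK 4: (-15.778,0.778) -> (-12.95,-2.05) [heading=135, draw]
  FD 4: (-12.95,-2.05) -> (-15.778,0.778) [heading=135, draw]
]
FD 4: (-15.778,0.778) -> (-18.607,3.607) [heading=135, draw]
PD: pen down
Final: pos=(-18.607,3.607), heading=135, 15 segment(s) drawn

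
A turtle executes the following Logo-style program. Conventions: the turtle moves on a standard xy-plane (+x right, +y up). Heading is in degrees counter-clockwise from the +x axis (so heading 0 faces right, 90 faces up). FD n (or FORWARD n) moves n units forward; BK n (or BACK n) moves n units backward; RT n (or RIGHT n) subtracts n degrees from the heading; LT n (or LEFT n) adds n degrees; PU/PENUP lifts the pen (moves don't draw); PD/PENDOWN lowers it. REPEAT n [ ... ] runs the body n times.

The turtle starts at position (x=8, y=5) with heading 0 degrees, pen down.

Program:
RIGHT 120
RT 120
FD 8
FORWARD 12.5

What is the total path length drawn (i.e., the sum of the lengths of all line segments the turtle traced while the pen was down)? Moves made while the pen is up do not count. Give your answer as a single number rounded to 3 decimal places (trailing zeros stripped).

Executing turtle program step by step:
Start: pos=(8,5), heading=0, pen down
RT 120: heading 0 -> 240
RT 120: heading 240 -> 120
FD 8: (8,5) -> (4,11.928) [heading=120, draw]
FD 12.5: (4,11.928) -> (-2.25,22.754) [heading=120, draw]
Final: pos=(-2.25,22.754), heading=120, 2 segment(s) drawn

Segment lengths:
  seg 1: (8,5) -> (4,11.928), length = 8
  seg 2: (4,11.928) -> (-2.25,22.754), length = 12.5
Total = 20.5

Answer: 20.5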